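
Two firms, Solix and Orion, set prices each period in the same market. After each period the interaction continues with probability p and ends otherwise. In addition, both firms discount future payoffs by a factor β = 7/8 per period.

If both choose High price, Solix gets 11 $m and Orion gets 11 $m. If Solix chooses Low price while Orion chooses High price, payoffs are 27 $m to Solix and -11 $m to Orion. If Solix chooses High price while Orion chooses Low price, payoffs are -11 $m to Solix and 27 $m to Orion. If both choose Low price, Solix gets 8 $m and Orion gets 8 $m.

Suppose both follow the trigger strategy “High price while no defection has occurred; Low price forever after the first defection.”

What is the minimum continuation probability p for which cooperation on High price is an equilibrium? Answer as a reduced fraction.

128/133

With continuation probability p and discount β, the effective per-period discount factor is βp.
Grim-trigger IC: βp ≥ (27−11)/(27−8) = 16/19.
So p ≥ (16/19)/(7/8) = 128/133.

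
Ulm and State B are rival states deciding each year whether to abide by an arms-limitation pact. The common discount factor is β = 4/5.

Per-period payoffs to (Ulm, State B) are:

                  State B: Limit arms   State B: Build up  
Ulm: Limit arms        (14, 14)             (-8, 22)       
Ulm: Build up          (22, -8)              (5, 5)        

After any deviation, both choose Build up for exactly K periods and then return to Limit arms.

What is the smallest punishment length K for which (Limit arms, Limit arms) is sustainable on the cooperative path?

2

IC: β(1−β^K)/(1−β) ≥ (22−14)/(14−5) = 8/9.
With β = 4/5: need 1 − β^K ≥ 8/9·(1−4/5)/(4/5), i.e. β^K ≤ 0.7778.
Since (4/5)^1 = 0.8000 and (4/5)^2 = 0.6400, the smallest such K is 2.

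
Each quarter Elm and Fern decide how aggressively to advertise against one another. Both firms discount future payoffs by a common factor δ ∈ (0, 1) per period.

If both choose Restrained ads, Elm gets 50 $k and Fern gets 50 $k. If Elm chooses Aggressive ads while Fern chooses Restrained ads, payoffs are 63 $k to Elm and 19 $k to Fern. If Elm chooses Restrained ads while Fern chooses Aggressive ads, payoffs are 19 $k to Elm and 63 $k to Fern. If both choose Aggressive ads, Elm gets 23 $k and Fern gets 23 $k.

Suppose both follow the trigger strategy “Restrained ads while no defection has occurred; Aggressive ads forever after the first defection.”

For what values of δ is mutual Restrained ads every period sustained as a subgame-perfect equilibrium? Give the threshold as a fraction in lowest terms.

Under grim trigger the critical discount factor is (T−C)/(T−P) with T = 63, C = 50, P = 23.
δ* = (63−50)/(63−23) = 13/40.

13/40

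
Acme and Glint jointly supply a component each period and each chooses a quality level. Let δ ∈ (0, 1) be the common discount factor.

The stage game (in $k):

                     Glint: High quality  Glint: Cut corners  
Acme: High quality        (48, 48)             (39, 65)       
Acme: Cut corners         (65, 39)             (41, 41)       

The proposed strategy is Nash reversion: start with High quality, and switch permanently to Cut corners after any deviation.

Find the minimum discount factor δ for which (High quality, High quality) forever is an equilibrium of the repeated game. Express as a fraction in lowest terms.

One-period gain from deviating is 65 − 48 = 17. The loss is 48 − 41 = 7 in every subsequent period, with present value 7·δ/(1−δ).
Deviation is unprofitable when 7·δ/(1−δ) ≥ 17, i.e. δ/(1−δ) ≥ 17/7.
Equivalently δ ≥ 17/(17+7) = 17/24.

17/24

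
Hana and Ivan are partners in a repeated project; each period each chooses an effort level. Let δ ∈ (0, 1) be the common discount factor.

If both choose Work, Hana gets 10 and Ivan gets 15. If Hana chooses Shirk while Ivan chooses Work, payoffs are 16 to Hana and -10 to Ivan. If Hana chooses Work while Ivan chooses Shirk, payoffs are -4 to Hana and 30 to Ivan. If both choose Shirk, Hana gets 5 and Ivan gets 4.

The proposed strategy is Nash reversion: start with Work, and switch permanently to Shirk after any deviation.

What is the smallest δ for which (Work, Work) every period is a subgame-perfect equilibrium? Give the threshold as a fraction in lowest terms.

15/26

For Hana: deviation gain 16−10 = 6, per-period punishment loss 10−5 = 5. IC gives δ ≥ 6/11.
For Ivan: gain 15, loss 11 per period, so δ ≥ 15/26.
The tighter constraint is Ivan's, so cooperation needs δ ≥ 15/26.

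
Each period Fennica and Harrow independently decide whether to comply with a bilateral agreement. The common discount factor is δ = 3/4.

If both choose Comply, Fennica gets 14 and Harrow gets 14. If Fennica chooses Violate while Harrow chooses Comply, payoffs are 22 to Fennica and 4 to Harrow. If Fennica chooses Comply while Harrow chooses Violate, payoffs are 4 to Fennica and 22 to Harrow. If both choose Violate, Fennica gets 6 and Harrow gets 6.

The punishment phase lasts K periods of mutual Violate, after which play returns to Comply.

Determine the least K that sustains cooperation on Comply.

IC: δ(1−δ^K)/(1−δ) ≥ (22−14)/(14−6) = 1.
With δ = 3/4: need 1 − δ^K ≥ 1·(1−3/4)/(3/4), i.e. δ^K ≤ 0.6667.
Since (3/4)^1 = 0.7500 and (3/4)^2 = 0.5625, the smallest such K is 2.

2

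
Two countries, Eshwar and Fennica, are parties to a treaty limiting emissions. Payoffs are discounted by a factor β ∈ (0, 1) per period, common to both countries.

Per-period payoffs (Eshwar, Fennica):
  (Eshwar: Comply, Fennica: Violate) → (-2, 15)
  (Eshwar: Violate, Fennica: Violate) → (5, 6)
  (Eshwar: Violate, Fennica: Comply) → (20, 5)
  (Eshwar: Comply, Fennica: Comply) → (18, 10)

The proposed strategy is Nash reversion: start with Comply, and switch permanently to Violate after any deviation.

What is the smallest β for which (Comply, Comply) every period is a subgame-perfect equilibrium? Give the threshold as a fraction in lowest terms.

For Eshwar: deviation gain 20−18 = 2, per-period punishment loss 18−5 = 13. IC gives β ≥ 2/15.
For Fennica: gain 5, loss 4 per period, so β ≥ 5/9.
The tighter constraint is Fennica's, so cooperation needs β ≥ 5/9.

5/9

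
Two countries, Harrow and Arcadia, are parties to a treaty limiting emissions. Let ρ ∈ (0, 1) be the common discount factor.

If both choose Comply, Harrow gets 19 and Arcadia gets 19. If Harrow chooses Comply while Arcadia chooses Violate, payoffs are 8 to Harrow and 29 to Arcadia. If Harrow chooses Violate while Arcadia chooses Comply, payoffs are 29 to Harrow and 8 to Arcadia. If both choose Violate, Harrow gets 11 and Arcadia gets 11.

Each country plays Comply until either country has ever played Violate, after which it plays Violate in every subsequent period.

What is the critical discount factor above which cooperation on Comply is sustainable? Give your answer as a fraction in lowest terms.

5/9

One-period gain from deviating is 29 − 19 = 10. The loss is 19 − 11 = 8 in every subsequent period, with present value 8·ρ/(1−ρ).
Deviation is unprofitable when 8·ρ/(1−ρ) ≥ 10, i.e. ρ/(1−ρ) ≥ 5/4.
Equivalently ρ ≥ 10/(10+8) = 5/9.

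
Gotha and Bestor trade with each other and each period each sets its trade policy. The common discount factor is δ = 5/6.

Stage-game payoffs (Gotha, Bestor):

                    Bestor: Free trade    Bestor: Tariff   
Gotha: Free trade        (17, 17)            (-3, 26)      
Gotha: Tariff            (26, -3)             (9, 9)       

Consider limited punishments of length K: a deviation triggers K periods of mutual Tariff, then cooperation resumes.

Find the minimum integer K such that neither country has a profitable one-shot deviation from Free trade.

No profitable deviation requires (17−9)(δ+…+δ^K) ≥ 26−17, i.e. δ+…+δ^K ≥ 9/8 ≈ 1.1250.
With δ = 5/6, the partial sums are K=1: 0.8333, K=2: 1.5278.
K = 2 is the first length at which the sum reaches 1.1250.

2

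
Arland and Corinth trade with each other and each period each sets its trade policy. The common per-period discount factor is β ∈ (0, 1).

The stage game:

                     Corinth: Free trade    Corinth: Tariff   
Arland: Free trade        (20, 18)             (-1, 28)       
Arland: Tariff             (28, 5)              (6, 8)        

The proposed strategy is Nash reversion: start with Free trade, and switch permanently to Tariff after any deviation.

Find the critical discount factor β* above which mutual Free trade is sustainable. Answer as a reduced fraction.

Arland: cooperation gives 20 each period; deviation gives 28 once then 6 forever.
  20/(1−β) ≥ 28 + 6β/(1−β) ⇒ β ≥ 8/22 = 4/11.
Corinth: cooperation gives 18 each period; deviation gives 28 once then 8 forever.
  β ≥ 10/20 = 1/2.
Both must hold, so the binding constraint is Corinth's: β ≥ 1/2.

1/2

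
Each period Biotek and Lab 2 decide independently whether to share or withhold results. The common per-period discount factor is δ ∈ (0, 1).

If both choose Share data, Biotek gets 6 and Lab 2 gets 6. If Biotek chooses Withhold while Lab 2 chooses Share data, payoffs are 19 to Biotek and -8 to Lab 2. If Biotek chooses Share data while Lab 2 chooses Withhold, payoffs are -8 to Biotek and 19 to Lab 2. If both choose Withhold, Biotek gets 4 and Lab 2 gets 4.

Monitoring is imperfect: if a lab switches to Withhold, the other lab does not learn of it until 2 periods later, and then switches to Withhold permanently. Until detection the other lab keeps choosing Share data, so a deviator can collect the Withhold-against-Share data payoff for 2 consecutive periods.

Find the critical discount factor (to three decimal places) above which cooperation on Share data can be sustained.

Deviating for the 2 undetected periods gains 19−6 = 13 per period over cooperation, then loses 6−4 = 2 per period forever once punishment starts.
Gain: 13(1 + δ + … + δ^1); loss: 2·δ^2/(1−δ).
No profitable deviation ⇔ 13(1−δ^2) ≤ 2·δ^2, i.e. δ^2 ≥ 13/(13+2) = 13/15.
Hence δ ≥ (13/15)^(1/2) ≈ 0.931.

0.931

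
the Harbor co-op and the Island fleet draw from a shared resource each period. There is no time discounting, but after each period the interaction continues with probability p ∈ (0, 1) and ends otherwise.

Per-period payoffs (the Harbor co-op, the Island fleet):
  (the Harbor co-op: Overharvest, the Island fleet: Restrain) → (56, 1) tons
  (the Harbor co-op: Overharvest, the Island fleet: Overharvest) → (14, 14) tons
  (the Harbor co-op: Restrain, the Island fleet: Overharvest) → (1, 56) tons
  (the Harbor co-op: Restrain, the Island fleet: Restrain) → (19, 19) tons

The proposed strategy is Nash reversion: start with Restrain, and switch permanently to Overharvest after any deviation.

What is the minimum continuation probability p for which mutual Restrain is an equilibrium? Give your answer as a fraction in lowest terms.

Expected cooperation value is 19 + p·19 + p²·19 + … = 19/(1−p); deviation gives 56 + p·14/(1−p).
19 ≥ 56(1−p) + 14p ⇒ 42p ≥ 37 ⇒ p ≥ 37/42.

37/42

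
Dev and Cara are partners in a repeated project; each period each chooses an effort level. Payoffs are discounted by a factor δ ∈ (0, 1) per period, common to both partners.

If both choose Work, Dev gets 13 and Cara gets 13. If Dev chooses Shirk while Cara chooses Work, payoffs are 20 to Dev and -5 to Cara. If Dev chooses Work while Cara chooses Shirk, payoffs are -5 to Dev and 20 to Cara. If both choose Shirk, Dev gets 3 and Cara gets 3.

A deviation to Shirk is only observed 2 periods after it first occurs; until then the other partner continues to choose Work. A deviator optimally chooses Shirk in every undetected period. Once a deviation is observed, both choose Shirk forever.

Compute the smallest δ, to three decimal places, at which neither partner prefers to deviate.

0.642

Deviating for the 2 undetected periods gains 20−13 = 7 per period over cooperation, then loses 13−3 = 10 per period forever once punishment starts.
Gain: 7(1 + δ + … + δ^1); loss: 10·δ^2/(1−δ).
No profitable deviation ⇔ 7(1−δ^2) ≤ 10·δ^2, i.e. δ^2 ≥ 7/(7+10) = 7/17.
Hence δ ≥ (7/17)^(1/2) ≈ 0.642.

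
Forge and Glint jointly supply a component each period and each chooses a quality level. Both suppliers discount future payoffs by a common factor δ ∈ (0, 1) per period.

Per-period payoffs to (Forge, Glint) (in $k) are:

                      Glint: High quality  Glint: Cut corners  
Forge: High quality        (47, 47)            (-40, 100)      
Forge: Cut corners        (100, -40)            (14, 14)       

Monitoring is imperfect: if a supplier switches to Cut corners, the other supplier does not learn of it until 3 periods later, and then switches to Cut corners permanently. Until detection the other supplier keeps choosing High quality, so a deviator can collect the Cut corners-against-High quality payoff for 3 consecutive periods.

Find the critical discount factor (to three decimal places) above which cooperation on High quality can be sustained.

Deviating for the 3 undetected periods gains 100−47 = 53 per period over cooperation, then loses 47−14 = 33 per period forever once punishment starts.
Gain: 53(1 + δ + … + δ^2); loss: 33·δ^3/(1−δ).
No profitable deviation ⇔ 53(1−δ^3) ≤ 33·δ^3, i.e. δ^3 ≥ 53/(53+33) = 53/86.
Hence δ ≥ (53/86)^(1/3) ≈ 0.851.

0.851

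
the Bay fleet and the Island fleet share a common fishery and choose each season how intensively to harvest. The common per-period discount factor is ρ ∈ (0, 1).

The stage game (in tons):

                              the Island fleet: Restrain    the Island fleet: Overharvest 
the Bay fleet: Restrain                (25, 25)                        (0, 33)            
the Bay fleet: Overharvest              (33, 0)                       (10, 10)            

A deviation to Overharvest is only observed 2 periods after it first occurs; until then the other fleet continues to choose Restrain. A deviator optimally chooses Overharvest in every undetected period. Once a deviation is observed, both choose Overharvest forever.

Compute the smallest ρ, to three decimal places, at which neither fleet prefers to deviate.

A deviator earns 33 for 2 periods, then 10 forever; cooperating earns 25 forever. Multiplying the IC by (1−ρ):
25 ≥ 33(1−ρ^2) + 10ρ^2, so 23·ρ^2 ≥ 8 and ρ^2 ≥ 8/23.
ρ ≥ (8/23)^(1/2) ≈ 0.590.

0.590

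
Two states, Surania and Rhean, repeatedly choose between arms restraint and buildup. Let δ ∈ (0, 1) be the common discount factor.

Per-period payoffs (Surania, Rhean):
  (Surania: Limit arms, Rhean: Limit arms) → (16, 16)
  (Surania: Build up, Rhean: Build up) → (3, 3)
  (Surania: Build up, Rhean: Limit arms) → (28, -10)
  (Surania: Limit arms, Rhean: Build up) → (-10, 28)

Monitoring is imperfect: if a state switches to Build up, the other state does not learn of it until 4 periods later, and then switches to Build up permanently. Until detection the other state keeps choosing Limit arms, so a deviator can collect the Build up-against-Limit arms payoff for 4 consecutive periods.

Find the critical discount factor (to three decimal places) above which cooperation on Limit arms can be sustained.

Deviating for the 4 undetected periods gains 28−16 = 12 per period over cooperation, then loses 16−3 = 13 per period forever once punishment starts.
Gain: 12(1 + δ + … + δ^3); loss: 13·δ^4/(1−δ).
No profitable deviation ⇔ 12(1−δ^4) ≤ 13·δ^4, i.e. δ^4 ≥ 12/(12+13) = 12/25.
Hence δ ≥ (12/25)^(1/4) ≈ 0.832.

0.832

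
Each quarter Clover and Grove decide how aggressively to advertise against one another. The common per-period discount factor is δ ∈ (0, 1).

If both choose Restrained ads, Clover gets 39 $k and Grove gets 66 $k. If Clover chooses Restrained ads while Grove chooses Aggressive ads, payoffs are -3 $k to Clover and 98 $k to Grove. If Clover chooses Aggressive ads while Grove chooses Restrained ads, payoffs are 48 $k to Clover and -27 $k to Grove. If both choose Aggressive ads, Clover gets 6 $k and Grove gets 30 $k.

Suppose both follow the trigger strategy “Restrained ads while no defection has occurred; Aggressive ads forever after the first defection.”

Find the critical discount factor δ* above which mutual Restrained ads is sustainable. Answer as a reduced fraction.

Clover: cooperation gives 39 each period; deviation gives 48 once then 6 forever.
  39/(1−δ) ≥ 48 + 6δ/(1−δ) ⇒ δ ≥ 9/42 = 3/14.
Grove: cooperation gives 66 each period; deviation gives 98 once then 30 forever.
  δ ≥ 32/68 = 8/17.
Both must hold, so the binding constraint is Grove's: δ ≥ 8/17.

8/17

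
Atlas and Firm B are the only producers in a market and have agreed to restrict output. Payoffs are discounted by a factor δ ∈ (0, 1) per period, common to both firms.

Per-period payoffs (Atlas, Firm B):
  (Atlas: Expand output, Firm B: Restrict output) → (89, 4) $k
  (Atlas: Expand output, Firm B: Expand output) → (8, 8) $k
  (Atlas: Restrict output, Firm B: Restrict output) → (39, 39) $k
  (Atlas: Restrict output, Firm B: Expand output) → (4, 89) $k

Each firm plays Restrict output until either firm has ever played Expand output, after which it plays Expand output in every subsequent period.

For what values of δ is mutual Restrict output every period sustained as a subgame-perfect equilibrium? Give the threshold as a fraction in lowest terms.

39/(1−δ) ≥ 89 + 8δ/(1−δ)
39 ≥ 89 − 81δ
δ ≥ 50/81.

50/81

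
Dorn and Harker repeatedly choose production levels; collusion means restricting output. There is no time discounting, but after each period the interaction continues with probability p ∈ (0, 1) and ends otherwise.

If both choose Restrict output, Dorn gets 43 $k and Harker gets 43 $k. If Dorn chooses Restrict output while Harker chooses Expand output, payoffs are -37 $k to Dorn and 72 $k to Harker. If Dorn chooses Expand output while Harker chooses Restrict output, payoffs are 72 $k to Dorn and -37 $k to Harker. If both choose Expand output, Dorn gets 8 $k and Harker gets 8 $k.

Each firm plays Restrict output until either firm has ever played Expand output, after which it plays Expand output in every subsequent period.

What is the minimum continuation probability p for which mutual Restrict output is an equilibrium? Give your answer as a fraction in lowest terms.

29/64

Expected cooperation value is 43 + p·43 + p²·43 + … = 43/(1−p); deviation gives 72 + p·8/(1−p).
43 ≥ 72(1−p) + 8p ⇒ 64p ≥ 29 ⇒ p ≥ 29/64.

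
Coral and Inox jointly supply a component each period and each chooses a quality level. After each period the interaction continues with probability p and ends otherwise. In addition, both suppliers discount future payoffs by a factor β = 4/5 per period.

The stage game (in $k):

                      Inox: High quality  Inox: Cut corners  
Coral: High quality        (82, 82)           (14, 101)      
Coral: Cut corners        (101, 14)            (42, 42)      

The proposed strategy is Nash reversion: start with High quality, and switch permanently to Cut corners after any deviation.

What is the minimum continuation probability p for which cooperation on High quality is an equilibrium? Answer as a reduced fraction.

Expected continuation weight on next period's payoff is β·p = 4/5·p, which plays the role of the discount factor.
Cooperation requires 4/5·p ≥ (101−82)/(101−42) = 19/59, hence p ≥ 95/236.

95/236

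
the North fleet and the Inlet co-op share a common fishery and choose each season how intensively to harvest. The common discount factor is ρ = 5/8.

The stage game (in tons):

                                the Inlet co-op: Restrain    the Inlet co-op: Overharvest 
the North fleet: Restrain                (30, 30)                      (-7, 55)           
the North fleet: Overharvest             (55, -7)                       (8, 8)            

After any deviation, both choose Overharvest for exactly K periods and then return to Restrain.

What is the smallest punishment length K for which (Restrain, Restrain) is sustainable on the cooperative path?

3

IC: ρ(1−ρ^K)/(1−ρ) ≥ (55−30)/(30−8) = 25/22.
With ρ = 5/8: need 1 − ρ^K ≥ 25/22·(1−5/8)/(5/8), i.e. ρ^K ≤ 0.3182.
Since (5/8)^2 = 0.3906 and (5/8)^3 = 0.2441, the smallest such K is 3.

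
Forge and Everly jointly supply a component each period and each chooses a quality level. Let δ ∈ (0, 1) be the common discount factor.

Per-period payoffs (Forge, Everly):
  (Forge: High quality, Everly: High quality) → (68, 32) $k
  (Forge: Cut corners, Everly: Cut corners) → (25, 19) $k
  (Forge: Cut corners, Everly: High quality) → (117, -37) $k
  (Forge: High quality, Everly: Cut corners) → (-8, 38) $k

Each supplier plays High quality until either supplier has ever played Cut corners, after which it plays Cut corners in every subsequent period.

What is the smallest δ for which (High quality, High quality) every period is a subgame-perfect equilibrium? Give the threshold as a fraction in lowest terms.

For Forge: deviation gain 117−68 = 49, per-period punishment loss 68−25 = 43. IC gives δ ≥ 49/92.
For Everly: gain 6, loss 13 per period, so δ ≥ 6/19.
The tighter constraint is Forge's, so cooperation needs δ ≥ 49/92.

49/92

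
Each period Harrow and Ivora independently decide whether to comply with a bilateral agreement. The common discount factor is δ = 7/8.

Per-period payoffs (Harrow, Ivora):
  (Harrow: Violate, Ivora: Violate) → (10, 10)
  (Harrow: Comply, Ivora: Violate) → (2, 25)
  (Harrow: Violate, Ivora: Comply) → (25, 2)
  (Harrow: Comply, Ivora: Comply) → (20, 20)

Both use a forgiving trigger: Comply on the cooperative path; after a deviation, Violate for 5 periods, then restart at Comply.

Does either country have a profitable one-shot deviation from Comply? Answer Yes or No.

IC: δ+…+δ^5 ≥ (25−20)/(20−10) = 1/2.
At δ = 7/8: partial sum = 3.4096 ≥ 0.5000. Cooperation sustainable.

No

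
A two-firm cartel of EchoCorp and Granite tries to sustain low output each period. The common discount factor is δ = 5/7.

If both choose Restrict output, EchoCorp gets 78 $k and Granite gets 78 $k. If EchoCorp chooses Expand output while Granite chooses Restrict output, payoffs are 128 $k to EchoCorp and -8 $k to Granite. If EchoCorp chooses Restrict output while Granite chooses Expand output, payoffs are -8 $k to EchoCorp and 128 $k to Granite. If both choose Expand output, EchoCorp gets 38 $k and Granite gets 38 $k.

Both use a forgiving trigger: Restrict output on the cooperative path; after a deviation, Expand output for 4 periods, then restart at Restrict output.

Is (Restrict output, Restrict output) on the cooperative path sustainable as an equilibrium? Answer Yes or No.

Yes

IC: δ+…+δ^4 ≥ (128−78)/(78−38) = 5/4.
At δ = 5/7: partial sum = 1.8492 ≥ 1.2500. Cooperation sustainable.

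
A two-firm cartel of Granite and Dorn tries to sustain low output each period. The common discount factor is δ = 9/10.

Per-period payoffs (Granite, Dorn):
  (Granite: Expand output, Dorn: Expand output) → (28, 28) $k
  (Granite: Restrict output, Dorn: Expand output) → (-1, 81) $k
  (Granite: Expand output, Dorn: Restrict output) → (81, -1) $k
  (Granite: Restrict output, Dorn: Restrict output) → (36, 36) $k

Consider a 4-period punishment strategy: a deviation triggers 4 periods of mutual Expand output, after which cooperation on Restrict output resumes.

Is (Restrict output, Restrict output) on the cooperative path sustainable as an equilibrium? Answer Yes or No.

No

A one-shot deviation gives 81 now, then 28 for 4 periods, then back to 36.
Gain from deviating: (81−36) today; loss: (36−28) in each of the next 4 periods.
No-deviation condition: (36−28)(δ+…+δ^4) ≥ 81−36, i.e. δ+…+δ^4 ≥ 45/8.
At δ = 9/10: δ+…+δ^4 = 3.0951 < 5.6250.
So cooperation is not sustainable.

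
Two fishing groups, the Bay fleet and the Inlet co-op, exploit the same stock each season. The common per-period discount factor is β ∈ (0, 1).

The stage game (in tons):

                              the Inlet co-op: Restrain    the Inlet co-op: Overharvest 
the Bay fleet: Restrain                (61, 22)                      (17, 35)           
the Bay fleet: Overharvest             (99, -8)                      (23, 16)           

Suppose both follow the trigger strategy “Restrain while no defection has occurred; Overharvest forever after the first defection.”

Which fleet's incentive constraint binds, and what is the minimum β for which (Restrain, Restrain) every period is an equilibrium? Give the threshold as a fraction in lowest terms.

For the Bay fleet: deviation gain 99−61 = 38, per-period punishment loss 61−23 = 38. IC gives β ≥ 38/76 = 1/2.
For the Inlet co-op: gain 13, loss 6 per period, so β ≥ 13/19.
The tighter constraint is the Inlet co-op's, so cooperation needs β ≥ 13/19.

the Inlet co-op; β ≥ 13/19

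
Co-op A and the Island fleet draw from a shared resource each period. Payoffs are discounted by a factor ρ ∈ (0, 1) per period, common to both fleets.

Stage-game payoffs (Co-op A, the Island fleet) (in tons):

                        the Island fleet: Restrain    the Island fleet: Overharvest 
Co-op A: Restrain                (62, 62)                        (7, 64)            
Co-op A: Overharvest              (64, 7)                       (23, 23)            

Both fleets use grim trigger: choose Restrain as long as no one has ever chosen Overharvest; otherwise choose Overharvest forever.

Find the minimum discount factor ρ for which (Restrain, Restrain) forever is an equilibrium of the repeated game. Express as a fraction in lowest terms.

2/41

Cooperation forever yields 62 each period: 62/(1−ρ).
Deviating yields 64 once, then 23 forever: 64 + 23ρ/(1−ρ).
No profitable deviation requires 62/(1−ρ) ≥ 64 + 23ρ/(1−ρ).
Multiplying by (1−ρ): 62 ≥ 64(1−ρ) + 23ρ = 64 − 41ρ.
So 41ρ ≥ 2, i.e. ρ ≥ 2/41.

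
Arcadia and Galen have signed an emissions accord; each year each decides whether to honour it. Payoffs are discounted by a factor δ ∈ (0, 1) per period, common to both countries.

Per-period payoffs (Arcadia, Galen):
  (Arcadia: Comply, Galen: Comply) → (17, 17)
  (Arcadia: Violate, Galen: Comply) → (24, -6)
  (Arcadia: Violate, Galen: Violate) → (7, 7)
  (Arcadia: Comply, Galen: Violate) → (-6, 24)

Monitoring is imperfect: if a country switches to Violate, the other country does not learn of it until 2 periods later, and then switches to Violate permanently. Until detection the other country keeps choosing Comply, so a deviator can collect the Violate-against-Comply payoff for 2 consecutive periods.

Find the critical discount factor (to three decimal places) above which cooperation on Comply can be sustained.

0.642

Deviating for the 2 undetected periods gains 24−17 = 7 per period over cooperation, then loses 17−7 = 10 per period forever once punishment starts.
Gain: 7(1 + δ + … + δ^1); loss: 10·δ^2/(1−δ).
No profitable deviation ⇔ 7(1−δ^2) ≤ 10·δ^2, i.e. δ^2 ≥ 7/(7+10) = 7/17.
Hence δ ≥ (7/17)^(1/2) ≈ 0.642.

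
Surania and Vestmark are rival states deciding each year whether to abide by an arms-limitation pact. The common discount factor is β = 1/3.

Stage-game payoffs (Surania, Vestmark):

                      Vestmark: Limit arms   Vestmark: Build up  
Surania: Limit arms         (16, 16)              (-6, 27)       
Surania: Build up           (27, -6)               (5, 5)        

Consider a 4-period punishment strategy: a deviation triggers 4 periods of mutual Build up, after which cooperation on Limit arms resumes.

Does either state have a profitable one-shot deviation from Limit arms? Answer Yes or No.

Comparing payoff streams over the 5 periods until play realigns: cooperate → 16(1+β+…+β^4); deviate → 27 + 5(β+…+β^4).
Cooperation is sustained iff (16−5)(β+…+β^4) ≥ 27−16.
β+…+β^4 = 1/3·(1−(1/3)^4)/(1−1/3) = 0.4938, and (27−16)/(16−5) = 1.0000.
0.4938 < 1.0000, so cooperation is not sustainable.

Yes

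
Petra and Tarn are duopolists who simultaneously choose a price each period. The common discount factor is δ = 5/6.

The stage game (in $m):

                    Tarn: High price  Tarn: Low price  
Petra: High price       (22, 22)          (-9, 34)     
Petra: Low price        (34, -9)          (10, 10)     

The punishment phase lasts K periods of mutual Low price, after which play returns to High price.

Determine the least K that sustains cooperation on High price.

No profitable deviation requires (22−10)(δ+…+δ^K) ≥ 34−22, i.e. δ+…+δ^K ≥ 1 ≈ 1.0000.
With δ = 5/6, the partial sums are K=1: 0.8333, K=2: 1.5278.
K = 2 is the first length at which the sum reaches 1.0000.

2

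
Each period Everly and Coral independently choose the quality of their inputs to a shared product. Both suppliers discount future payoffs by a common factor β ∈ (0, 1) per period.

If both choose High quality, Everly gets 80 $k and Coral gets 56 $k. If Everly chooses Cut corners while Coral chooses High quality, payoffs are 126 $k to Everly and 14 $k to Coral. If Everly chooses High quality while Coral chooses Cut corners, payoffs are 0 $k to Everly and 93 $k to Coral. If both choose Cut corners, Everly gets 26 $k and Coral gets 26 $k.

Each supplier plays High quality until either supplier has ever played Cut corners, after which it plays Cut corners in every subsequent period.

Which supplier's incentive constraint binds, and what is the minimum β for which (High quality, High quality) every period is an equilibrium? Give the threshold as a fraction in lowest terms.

Coral; β ≥ 37/67

Everly's threshold: (126−80)/(126−26) = 23/50.
Coral's threshold: (93−56)/(93−26) = 37/67.
23/50 < 37/67, so Coral binds and β* = 37/67.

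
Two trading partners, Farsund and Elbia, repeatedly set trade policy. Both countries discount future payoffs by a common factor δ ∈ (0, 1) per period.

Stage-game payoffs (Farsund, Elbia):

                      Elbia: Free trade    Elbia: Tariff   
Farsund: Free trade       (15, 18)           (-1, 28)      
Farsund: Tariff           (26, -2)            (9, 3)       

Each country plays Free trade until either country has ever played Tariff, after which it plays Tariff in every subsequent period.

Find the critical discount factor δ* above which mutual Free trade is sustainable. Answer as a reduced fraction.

For Farsund: deviation gain 26−15 = 11, per-period punishment loss 15−9 = 6. IC gives δ ≥ 11/17.
For Elbia: gain 10, loss 15 per period, so δ ≥ 10/25 = 2/5.
The tighter constraint is Farsund's, so cooperation needs δ ≥ 11/17.

11/17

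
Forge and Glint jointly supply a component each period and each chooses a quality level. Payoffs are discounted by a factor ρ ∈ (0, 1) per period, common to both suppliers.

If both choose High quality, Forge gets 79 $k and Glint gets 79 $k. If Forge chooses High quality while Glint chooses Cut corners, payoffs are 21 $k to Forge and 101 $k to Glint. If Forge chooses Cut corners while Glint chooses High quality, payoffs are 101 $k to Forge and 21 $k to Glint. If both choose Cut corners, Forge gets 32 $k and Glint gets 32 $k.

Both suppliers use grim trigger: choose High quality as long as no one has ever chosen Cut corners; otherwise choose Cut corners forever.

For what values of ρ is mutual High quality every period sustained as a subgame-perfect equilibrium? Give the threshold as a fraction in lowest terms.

22/69

One-period gain from deviating is 101 − 79 = 22. The loss is 79 − 32 = 47 in every subsequent period, with present value 47·ρ/(1−ρ).
Deviation is unprofitable when 47·ρ/(1−ρ) ≥ 22, i.e. ρ/(1−ρ) ≥ 22/47.
Equivalently ρ ≥ 22/(22+47) = 22/69.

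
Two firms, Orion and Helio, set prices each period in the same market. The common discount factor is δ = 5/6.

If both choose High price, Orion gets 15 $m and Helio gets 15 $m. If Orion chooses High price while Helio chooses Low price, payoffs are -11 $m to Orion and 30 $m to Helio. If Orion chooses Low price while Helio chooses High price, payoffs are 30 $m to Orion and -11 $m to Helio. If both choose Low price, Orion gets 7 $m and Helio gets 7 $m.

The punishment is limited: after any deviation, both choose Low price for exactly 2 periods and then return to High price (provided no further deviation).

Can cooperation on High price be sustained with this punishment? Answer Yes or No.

IC: δ+…+δ^2 ≥ (30−15)/(15−7) = 15/8.
At δ = 5/6: partial sum = 1.5278 < 1.8750. Cooperation not sustainable.

No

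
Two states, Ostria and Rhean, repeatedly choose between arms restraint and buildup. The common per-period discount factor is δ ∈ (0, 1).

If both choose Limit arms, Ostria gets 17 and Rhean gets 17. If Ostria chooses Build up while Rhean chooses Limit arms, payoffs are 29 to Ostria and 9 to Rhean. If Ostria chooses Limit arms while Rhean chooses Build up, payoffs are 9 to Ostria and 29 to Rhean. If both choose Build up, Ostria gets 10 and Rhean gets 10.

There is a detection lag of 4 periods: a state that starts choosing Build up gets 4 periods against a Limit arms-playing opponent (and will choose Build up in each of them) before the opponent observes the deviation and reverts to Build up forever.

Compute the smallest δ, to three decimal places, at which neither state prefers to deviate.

Deviating for the 4 undetected periods gains 29−17 = 12 per period over cooperation, then loses 17−10 = 7 per period forever once punishment starts.
Gain: 12(1 + δ + … + δ^3); loss: 7·δ^4/(1−δ).
No profitable deviation ⇔ 12(1−δ^4) ≤ 7·δ^4, i.e. δ^4 ≥ 12/(12+7) = 12/19.
Hence δ ≥ (12/19)^(1/4) ≈ 0.891.

0.891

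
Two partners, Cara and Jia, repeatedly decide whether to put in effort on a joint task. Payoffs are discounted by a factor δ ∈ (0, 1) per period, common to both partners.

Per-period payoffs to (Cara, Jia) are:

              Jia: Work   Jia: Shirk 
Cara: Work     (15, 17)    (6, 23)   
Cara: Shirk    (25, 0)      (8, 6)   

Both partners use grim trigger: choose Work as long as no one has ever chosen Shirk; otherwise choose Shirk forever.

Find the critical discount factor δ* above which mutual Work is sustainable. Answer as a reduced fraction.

10/17

Cara's threshold: (25−15)/(25−8) = 10/17.
Jia's threshold: (23−17)/(23−6) = 6/17.
10/17 > 6/17, so Cara binds and δ* = 10/17.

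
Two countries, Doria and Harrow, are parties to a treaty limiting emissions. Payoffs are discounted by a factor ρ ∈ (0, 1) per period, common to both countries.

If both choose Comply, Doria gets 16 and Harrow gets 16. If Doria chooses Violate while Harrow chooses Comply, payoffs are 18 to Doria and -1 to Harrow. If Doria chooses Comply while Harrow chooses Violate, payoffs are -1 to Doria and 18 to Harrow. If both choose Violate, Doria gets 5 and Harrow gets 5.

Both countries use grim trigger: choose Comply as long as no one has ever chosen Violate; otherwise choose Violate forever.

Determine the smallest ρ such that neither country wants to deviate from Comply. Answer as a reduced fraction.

Under grim trigger the critical discount factor is (T−C)/(T−P) with T = 18, C = 16, P = 5.
ρ* = (18−16)/(18−5) = 2/13.

2/13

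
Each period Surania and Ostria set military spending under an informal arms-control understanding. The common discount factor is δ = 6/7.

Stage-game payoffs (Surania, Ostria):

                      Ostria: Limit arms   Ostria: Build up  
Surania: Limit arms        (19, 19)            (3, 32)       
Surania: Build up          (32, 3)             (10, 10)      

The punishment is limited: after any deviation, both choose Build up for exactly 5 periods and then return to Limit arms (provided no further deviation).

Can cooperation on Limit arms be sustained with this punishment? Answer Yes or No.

A one-shot deviation gives 32 now, then 10 for 5 periods, then back to 19.
Gain from deviating: (32−19) today; loss: (19−10) in each of the next 5 periods.
No-deviation condition: (19−10)(δ+…+δ^5) ≥ 32−19, i.e. δ+…+δ^5 ≥ 13/9.
At δ = 6/7: δ+…+δ^5 = 3.2240 ≥ 1.4444.
So cooperation is sustainable.

Yes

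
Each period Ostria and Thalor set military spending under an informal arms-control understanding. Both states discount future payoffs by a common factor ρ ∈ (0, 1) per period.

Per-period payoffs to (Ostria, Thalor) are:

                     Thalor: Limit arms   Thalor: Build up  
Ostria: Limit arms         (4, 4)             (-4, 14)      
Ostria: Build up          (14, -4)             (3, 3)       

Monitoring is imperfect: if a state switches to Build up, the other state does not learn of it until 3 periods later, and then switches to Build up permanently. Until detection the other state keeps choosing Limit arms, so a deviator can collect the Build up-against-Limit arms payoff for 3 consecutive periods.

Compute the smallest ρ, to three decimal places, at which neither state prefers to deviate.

0.969

A deviator earns 14 for 3 periods, then 3 forever; cooperating earns 4 forever. Multiplying the IC by (1−ρ):
4 ≥ 14(1−ρ^3) + 3ρ^3, so 11·ρ^3 ≥ 10 and ρ^3 ≥ 10/11.
ρ ≥ (10/11)^(1/3) ≈ 0.969.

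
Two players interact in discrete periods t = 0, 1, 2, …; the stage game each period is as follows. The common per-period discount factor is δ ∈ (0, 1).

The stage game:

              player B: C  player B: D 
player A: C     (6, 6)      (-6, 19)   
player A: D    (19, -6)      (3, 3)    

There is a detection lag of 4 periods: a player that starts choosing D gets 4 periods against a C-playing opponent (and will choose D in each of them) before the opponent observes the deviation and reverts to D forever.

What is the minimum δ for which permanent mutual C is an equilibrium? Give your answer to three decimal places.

0.949

A deviator earns 19 for 4 periods, then 3 forever; cooperating earns 6 forever. Multiplying the IC by (1−δ):
6 ≥ 19(1−δ^4) + 3δ^4, so 16·δ^4 ≥ 13 and δ^4 ≥ 13/16.
δ ≥ (13/16)^(1/4) ≈ 0.949.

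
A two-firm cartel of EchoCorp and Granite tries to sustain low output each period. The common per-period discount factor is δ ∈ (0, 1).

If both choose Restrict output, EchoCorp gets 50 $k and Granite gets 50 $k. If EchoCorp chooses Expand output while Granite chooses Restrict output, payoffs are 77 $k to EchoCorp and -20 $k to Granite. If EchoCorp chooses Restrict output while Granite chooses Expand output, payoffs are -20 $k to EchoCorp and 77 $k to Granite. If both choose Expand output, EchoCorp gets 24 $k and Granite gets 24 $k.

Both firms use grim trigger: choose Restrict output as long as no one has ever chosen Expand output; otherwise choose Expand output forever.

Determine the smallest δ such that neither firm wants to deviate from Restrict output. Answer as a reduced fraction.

27/53

50/(1−δ) ≥ 77 + 24δ/(1−δ)
50 ≥ 77 − 53δ
δ ≥ 27/53.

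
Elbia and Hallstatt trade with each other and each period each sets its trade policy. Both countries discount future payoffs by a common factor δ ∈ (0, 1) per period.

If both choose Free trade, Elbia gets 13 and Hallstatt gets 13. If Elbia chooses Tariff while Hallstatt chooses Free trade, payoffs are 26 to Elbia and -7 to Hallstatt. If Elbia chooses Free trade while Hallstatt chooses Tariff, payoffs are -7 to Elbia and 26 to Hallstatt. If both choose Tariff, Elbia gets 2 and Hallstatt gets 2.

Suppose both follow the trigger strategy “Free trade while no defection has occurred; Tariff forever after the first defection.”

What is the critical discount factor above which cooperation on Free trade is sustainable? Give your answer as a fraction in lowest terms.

Under grim trigger the critical discount factor is (T−C)/(T−P) with T = 26, C = 13, P = 2.
δ* = (26−13)/(26−2) = 13/24.

13/24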